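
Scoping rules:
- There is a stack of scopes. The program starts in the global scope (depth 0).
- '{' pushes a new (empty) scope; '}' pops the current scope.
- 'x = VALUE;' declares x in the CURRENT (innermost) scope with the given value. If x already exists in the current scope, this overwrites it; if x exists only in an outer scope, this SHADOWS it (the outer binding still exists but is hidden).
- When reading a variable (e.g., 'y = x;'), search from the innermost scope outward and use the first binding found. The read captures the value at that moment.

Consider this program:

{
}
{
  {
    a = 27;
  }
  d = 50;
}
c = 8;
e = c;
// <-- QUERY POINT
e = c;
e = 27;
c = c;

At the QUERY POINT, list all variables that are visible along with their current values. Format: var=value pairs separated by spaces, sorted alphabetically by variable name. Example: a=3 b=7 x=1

Answer: c=8 e=8

Derivation:
Step 1: enter scope (depth=1)
Step 2: exit scope (depth=0)
Step 3: enter scope (depth=1)
Step 4: enter scope (depth=2)
Step 5: declare a=27 at depth 2
Step 6: exit scope (depth=1)
Step 7: declare d=50 at depth 1
Step 8: exit scope (depth=0)
Step 9: declare c=8 at depth 0
Step 10: declare e=(read c)=8 at depth 0
Visible at query point: c=8 e=8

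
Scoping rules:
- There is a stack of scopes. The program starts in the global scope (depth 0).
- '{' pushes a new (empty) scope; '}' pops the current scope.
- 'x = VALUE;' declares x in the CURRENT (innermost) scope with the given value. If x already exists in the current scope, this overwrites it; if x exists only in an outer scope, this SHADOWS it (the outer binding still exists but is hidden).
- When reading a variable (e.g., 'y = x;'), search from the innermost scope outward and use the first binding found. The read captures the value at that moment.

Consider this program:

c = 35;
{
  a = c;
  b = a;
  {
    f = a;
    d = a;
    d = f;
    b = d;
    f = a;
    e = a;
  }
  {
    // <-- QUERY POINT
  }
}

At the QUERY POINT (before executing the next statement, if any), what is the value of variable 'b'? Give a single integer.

Answer: 35

Derivation:
Step 1: declare c=35 at depth 0
Step 2: enter scope (depth=1)
Step 3: declare a=(read c)=35 at depth 1
Step 4: declare b=(read a)=35 at depth 1
Step 5: enter scope (depth=2)
Step 6: declare f=(read a)=35 at depth 2
Step 7: declare d=(read a)=35 at depth 2
Step 8: declare d=(read f)=35 at depth 2
Step 9: declare b=(read d)=35 at depth 2
Step 10: declare f=(read a)=35 at depth 2
Step 11: declare e=(read a)=35 at depth 2
Step 12: exit scope (depth=1)
Step 13: enter scope (depth=2)
Visible at query point: a=35 b=35 c=35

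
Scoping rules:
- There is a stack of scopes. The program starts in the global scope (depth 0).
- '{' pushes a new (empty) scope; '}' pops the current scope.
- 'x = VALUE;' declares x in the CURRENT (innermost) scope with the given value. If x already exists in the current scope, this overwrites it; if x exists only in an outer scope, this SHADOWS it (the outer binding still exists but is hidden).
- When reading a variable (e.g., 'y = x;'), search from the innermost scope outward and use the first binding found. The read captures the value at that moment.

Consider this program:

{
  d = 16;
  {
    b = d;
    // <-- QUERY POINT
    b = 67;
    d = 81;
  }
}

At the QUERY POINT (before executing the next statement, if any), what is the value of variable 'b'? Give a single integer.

Answer: 16

Derivation:
Step 1: enter scope (depth=1)
Step 2: declare d=16 at depth 1
Step 3: enter scope (depth=2)
Step 4: declare b=(read d)=16 at depth 2
Visible at query point: b=16 d=16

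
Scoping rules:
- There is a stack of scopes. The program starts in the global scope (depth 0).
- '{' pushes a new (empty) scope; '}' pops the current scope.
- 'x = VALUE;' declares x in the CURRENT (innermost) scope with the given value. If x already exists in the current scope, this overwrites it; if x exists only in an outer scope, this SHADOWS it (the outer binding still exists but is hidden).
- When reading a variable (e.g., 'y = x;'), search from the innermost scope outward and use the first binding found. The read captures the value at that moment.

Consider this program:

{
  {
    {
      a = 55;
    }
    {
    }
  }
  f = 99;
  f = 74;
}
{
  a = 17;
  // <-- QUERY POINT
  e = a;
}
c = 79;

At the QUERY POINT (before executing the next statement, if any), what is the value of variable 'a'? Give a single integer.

Answer: 17

Derivation:
Step 1: enter scope (depth=1)
Step 2: enter scope (depth=2)
Step 3: enter scope (depth=3)
Step 4: declare a=55 at depth 3
Step 5: exit scope (depth=2)
Step 6: enter scope (depth=3)
Step 7: exit scope (depth=2)
Step 8: exit scope (depth=1)
Step 9: declare f=99 at depth 1
Step 10: declare f=74 at depth 1
Step 11: exit scope (depth=0)
Step 12: enter scope (depth=1)
Step 13: declare a=17 at depth 1
Visible at query point: a=17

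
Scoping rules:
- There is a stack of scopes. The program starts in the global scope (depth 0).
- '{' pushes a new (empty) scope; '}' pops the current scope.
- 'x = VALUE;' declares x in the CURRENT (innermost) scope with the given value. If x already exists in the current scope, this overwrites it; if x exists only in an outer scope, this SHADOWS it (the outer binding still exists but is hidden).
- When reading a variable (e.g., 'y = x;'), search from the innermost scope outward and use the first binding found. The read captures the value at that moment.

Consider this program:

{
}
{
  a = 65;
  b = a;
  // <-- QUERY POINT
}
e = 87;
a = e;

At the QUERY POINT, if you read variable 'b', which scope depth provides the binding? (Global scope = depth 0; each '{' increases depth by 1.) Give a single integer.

Step 1: enter scope (depth=1)
Step 2: exit scope (depth=0)
Step 3: enter scope (depth=1)
Step 4: declare a=65 at depth 1
Step 5: declare b=(read a)=65 at depth 1
Visible at query point: a=65 b=65

Answer: 1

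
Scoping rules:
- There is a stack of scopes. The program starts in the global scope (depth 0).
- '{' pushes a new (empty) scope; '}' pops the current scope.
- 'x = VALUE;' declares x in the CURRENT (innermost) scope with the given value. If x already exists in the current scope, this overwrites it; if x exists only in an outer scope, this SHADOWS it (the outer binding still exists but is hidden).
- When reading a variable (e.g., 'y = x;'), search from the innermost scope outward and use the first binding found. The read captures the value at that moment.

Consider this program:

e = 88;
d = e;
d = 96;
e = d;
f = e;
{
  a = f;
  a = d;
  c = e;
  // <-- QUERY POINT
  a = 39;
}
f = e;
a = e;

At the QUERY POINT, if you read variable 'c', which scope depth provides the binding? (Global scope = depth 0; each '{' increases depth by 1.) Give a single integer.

Answer: 1

Derivation:
Step 1: declare e=88 at depth 0
Step 2: declare d=(read e)=88 at depth 0
Step 3: declare d=96 at depth 0
Step 4: declare e=(read d)=96 at depth 0
Step 5: declare f=(read e)=96 at depth 0
Step 6: enter scope (depth=1)
Step 7: declare a=(read f)=96 at depth 1
Step 8: declare a=(read d)=96 at depth 1
Step 9: declare c=(read e)=96 at depth 1
Visible at query point: a=96 c=96 d=96 e=96 f=96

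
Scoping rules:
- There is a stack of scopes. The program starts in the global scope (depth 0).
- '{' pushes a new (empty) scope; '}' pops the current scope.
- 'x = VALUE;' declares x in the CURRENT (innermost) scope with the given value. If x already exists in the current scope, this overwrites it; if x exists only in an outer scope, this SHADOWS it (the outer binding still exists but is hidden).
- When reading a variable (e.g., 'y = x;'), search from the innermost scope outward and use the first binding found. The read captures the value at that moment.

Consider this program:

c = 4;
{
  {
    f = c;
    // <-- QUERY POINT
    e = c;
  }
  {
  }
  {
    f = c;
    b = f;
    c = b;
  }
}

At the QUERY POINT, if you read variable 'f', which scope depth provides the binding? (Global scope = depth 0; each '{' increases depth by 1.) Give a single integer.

Answer: 2

Derivation:
Step 1: declare c=4 at depth 0
Step 2: enter scope (depth=1)
Step 3: enter scope (depth=2)
Step 4: declare f=(read c)=4 at depth 2
Visible at query point: c=4 f=4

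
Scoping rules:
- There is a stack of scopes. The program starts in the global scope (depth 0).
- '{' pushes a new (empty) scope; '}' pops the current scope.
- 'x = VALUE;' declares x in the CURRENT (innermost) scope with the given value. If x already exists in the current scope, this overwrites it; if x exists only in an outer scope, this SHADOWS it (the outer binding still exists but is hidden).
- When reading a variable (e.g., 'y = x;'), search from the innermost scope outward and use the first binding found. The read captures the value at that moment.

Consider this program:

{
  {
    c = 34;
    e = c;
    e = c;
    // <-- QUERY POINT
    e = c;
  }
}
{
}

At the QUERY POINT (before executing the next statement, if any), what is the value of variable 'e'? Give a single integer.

Answer: 34

Derivation:
Step 1: enter scope (depth=1)
Step 2: enter scope (depth=2)
Step 3: declare c=34 at depth 2
Step 4: declare e=(read c)=34 at depth 2
Step 5: declare e=(read c)=34 at depth 2
Visible at query point: c=34 e=34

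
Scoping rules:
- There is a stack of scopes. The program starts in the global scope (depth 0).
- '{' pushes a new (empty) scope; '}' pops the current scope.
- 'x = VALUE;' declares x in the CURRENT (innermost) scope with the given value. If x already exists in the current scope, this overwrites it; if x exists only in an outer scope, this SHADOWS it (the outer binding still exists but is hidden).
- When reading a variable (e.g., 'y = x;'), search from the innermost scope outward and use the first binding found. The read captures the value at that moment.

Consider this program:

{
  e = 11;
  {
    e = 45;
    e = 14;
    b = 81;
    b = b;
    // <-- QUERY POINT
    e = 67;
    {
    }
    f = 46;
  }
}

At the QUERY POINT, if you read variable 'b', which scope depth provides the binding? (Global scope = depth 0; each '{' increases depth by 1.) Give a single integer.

Answer: 2

Derivation:
Step 1: enter scope (depth=1)
Step 2: declare e=11 at depth 1
Step 3: enter scope (depth=2)
Step 4: declare e=45 at depth 2
Step 5: declare e=14 at depth 2
Step 6: declare b=81 at depth 2
Step 7: declare b=(read b)=81 at depth 2
Visible at query point: b=81 e=14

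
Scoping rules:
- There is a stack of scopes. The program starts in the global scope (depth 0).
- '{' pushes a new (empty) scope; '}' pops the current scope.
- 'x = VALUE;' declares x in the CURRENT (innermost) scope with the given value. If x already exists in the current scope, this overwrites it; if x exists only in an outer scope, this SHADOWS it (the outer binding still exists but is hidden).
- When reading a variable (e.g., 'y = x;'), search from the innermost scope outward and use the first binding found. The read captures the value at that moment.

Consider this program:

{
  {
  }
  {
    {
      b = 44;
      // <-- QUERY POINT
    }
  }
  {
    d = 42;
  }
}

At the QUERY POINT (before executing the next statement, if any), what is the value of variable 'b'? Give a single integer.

Step 1: enter scope (depth=1)
Step 2: enter scope (depth=2)
Step 3: exit scope (depth=1)
Step 4: enter scope (depth=2)
Step 5: enter scope (depth=3)
Step 6: declare b=44 at depth 3
Visible at query point: b=44

Answer: 44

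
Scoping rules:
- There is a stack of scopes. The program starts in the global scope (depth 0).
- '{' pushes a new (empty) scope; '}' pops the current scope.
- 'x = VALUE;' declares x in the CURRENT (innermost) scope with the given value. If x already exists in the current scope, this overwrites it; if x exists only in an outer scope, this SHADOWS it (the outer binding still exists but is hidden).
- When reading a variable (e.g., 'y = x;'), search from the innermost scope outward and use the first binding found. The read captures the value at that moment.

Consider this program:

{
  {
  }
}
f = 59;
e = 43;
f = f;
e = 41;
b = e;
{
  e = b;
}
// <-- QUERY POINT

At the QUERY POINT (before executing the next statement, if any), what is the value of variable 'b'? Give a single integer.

Step 1: enter scope (depth=1)
Step 2: enter scope (depth=2)
Step 3: exit scope (depth=1)
Step 4: exit scope (depth=0)
Step 5: declare f=59 at depth 0
Step 6: declare e=43 at depth 0
Step 7: declare f=(read f)=59 at depth 0
Step 8: declare e=41 at depth 0
Step 9: declare b=(read e)=41 at depth 0
Step 10: enter scope (depth=1)
Step 11: declare e=(read b)=41 at depth 1
Step 12: exit scope (depth=0)
Visible at query point: b=41 e=41 f=59

Answer: 41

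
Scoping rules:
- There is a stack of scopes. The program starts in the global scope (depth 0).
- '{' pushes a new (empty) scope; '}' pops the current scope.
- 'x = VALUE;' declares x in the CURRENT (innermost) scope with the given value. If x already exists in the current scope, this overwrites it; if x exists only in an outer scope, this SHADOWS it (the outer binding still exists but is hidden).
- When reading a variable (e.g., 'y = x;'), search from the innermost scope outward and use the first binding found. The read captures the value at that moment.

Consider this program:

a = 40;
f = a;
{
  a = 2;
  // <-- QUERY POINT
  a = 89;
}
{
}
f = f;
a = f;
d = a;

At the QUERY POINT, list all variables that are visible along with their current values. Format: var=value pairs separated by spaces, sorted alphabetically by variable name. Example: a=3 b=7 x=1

Answer: a=2 f=40

Derivation:
Step 1: declare a=40 at depth 0
Step 2: declare f=(read a)=40 at depth 0
Step 3: enter scope (depth=1)
Step 4: declare a=2 at depth 1
Visible at query point: a=2 f=40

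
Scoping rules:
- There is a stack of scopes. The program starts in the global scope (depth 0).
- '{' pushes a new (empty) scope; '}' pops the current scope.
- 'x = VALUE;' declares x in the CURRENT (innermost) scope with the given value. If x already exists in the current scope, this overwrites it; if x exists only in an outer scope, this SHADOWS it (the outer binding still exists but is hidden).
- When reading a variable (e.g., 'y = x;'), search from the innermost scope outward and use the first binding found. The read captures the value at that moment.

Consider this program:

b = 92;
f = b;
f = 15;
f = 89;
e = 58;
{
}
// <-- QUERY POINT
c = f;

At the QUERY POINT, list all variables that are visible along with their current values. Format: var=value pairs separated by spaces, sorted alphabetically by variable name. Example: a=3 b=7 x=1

Step 1: declare b=92 at depth 0
Step 2: declare f=(read b)=92 at depth 0
Step 3: declare f=15 at depth 0
Step 4: declare f=89 at depth 0
Step 5: declare e=58 at depth 0
Step 6: enter scope (depth=1)
Step 7: exit scope (depth=0)
Visible at query point: b=92 e=58 f=89

Answer: b=92 e=58 f=89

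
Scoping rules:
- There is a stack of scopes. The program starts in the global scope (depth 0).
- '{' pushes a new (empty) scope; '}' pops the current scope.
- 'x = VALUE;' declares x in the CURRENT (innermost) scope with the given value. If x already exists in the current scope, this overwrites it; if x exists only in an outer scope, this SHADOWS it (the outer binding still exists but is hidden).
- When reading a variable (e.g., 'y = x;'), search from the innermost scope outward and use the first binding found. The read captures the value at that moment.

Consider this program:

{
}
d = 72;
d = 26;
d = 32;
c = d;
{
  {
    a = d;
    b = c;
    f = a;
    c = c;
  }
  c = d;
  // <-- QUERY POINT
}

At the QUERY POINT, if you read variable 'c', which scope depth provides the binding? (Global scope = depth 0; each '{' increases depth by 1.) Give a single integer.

Answer: 1

Derivation:
Step 1: enter scope (depth=1)
Step 2: exit scope (depth=0)
Step 3: declare d=72 at depth 0
Step 4: declare d=26 at depth 0
Step 5: declare d=32 at depth 0
Step 6: declare c=(read d)=32 at depth 0
Step 7: enter scope (depth=1)
Step 8: enter scope (depth=2)
Step 9: declare a=(read d)=32 at depth 2
Step 10: declare b=(read c)=32 at depth 2
Step 11: declare f=(read a)=32 at depth 2
Step 12: declare c=(read c)=32 at depth 2
Step 13: exit scope (depth=1)
Step 14: declare c=(read d)=32 at depth 1
Visible at query point: c=32 d=32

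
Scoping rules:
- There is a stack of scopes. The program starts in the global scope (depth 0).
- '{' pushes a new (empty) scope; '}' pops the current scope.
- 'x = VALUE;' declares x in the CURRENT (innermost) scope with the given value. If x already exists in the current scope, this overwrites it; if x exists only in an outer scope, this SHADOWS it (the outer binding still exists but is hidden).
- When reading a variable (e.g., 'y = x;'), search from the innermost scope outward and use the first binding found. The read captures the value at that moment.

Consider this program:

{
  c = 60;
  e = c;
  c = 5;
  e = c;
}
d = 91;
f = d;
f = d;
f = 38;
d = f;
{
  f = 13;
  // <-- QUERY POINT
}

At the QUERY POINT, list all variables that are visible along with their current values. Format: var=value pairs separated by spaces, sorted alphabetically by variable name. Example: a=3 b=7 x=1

Answer: d=38 f=13

Derivation:
Step 1: enter scope (depth=1)
Step 2: declare c=60 at depth 1
Step 3: declare e=(read c)=60 at depth 1
Step 4: declare c=5 at depth 1
Step 5: declare e=(read c)=5 at depth 1
Step 6: exit scope (depth=0)
Step 7: declare d=91 at depth 0
Step 8: declare f=(read d)=91 at depth 0
Step 9: declare f=(read d)=91 at depth 0
Step 10: declare f=38 at depth 0
Step 11: declare d=(read f)=38 at depth 0
Step 12: enter scope (depth=1)
Step 13: declare f=13 at depth 1
Visible at query point: d=38 f=13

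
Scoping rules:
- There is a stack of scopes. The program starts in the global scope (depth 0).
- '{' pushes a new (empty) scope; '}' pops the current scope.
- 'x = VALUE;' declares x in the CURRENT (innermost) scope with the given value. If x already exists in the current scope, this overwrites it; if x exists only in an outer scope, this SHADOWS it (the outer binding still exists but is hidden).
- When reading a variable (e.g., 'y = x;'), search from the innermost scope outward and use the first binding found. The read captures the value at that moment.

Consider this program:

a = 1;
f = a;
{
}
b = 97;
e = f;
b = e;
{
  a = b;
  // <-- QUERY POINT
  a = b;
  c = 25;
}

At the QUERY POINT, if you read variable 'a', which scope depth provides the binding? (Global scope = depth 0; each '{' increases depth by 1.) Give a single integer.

Step 1: declare a=1 at depth 0
Step 2: declare f=(read a)=1 at depth 0
Step 3: enter scope (depth=1)
Step 4: exit scope (depth=0)
Step 5: declare b=97 at depth 0
Step 6: declare e=(read f)=1 at depth 0
Step 7: declare b=(read e)=1 at depth 0
Step 8: enter scope (depth=1)
Step 9: declare a=(read b)=1 at depth 1
Visible at query point: a=1 b=1 e=1 f=1

Answer: 1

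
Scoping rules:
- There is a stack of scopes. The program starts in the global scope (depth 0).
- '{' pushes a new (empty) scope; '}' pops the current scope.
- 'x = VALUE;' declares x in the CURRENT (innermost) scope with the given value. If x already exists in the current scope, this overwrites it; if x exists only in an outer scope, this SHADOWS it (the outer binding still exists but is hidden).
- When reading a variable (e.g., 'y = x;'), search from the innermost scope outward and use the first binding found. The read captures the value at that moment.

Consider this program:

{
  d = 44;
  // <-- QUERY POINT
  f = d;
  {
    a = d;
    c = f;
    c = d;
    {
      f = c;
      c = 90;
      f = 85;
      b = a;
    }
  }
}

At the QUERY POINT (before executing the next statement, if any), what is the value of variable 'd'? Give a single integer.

Step 1: enter scope (depth=1)
Step 2: declare d=44 at depth 1
Visible at query point: d=44

Answer: 44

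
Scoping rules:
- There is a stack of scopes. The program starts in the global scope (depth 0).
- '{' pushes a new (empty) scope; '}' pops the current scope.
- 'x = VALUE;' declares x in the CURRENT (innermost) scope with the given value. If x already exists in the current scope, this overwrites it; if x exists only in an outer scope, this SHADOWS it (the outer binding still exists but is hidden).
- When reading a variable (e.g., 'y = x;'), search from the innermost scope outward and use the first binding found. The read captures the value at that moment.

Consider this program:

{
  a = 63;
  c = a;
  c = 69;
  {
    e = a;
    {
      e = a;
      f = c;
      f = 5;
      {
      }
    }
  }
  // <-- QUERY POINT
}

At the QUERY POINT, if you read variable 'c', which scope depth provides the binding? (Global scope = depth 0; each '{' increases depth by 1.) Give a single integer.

Step 1: enter scope (depth=1)
Step 2: declare a=63 at depth 1
Step 3: declare c=(read a)=63 at depth 1
Step 4: declare c=69 at depth 1
Step 5: enter scope (depth=2)
Step 6: declare e=(read a)=63 at depth 2
Step 7: enter scope (depth=3)
Step 8: declare e=(read a)=63 at depth 3
Step 9: declare f=(read c)=69 at depth 3
Step 10: declare f=5 at depth 3
Step 11: enter scope (depth=4)
Step 12: exit scope (depth=3)
Step 13: exit scope (depth=2)
Step 14: exit scope (depth=1)
Visible at query point: a=63 c=69

Answer: 1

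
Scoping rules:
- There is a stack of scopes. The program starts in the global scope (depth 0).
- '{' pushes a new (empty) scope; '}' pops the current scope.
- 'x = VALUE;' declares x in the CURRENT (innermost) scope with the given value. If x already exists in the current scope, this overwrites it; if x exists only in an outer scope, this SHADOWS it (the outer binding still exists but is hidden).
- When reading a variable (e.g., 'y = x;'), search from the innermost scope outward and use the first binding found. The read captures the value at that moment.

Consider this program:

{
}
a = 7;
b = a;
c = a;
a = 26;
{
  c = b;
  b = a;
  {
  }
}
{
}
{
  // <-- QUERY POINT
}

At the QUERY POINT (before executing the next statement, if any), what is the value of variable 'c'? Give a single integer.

Step 1: enter scope (depth=1)
Step 2: exit scope (depth=0)
Step 3: declare a=7 at depth 0
Step 4: declare b=(read a)=7 at depth 0
Step 5: declare c=(read a)=7 at depth 0
Step 6: declare a=26 at depth 0
Step 7: enter scope (depth=1)
Step 8: declare c=(read b)=7 at depth 1
Step 9: declare b=(read a)=26 at depth 1
Step 10: enter scope (depth=2)
Step 11: exit scope (depth=1)
Step 12: exit scope (depth=0)
Step 13: enter scope (depth=1)
Step 14: exit scope (depth=0)
Step 15: enter scope (depth=1)
Visible at query point: a=26 b=7 c=7

Answer: 7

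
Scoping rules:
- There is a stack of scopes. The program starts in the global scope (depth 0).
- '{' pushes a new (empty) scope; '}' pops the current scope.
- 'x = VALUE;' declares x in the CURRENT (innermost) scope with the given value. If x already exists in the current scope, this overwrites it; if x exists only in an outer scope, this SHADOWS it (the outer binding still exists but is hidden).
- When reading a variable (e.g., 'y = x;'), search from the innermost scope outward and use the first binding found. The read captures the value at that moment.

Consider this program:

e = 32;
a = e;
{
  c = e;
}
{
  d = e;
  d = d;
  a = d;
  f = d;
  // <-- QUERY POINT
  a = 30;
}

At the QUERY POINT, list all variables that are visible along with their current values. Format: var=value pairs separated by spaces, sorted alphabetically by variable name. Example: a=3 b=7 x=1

Step 1: declare e=32 at depth 0
Step 2: declare a=(read e)=32 at depth 0
Step 3: enter scope (depth=1)
Step 4: declare c=(read e)=32 at depth 1
Step 5: exit scope (depth=0)
Step 6: enter scope (depth=1)
Step 7: declare d=(read e)=32 at depth 1
Step 8: declare d=(read d)=32 at depth 1
Step 9: declare a=(read d)=32 at depth 1
Step 10: declare f=(read d)=32 at depth 1
Visible at query point: a=32 d=32 e=32 f=32

Answer: a=32 d=32 e=32 f=32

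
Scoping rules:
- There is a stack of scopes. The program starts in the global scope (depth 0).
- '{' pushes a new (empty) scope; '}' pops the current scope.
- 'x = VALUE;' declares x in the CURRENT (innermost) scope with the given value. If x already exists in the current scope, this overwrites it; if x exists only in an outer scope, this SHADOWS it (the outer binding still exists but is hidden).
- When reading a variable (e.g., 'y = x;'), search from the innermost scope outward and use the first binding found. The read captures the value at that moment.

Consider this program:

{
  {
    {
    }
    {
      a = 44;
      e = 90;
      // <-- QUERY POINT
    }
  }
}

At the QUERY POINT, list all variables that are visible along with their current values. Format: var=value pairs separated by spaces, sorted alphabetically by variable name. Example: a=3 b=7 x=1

Answer: a=44 e=90

Derivation:
Step 1: enter scope (depth=1)
Step 2: enter scope (depth=2)
Step 3: enter scope (depth=3)
Step 4: exit scope (depth=2)
Step 5: enter scope (depth=3)
Step 6: declare a=44 at depth 3
Step 7: declare e=90 at depth 3
Visible at query point: a=44 e=90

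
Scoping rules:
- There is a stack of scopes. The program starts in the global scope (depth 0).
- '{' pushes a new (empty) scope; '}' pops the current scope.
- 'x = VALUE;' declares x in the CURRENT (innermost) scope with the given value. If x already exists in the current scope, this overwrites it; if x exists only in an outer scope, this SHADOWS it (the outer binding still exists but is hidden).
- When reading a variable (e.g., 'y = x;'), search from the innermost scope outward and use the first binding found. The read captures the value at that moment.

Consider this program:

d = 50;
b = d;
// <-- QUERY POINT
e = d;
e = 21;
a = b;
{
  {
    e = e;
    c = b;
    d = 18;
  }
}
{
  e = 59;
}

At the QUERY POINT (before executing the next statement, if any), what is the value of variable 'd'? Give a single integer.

Answer: 50

Derivation:
Step 1: declare d=50 at depth 0
Step 2: declare b=(read d)=50 at depth 0
Visible at query point: b=50 d=50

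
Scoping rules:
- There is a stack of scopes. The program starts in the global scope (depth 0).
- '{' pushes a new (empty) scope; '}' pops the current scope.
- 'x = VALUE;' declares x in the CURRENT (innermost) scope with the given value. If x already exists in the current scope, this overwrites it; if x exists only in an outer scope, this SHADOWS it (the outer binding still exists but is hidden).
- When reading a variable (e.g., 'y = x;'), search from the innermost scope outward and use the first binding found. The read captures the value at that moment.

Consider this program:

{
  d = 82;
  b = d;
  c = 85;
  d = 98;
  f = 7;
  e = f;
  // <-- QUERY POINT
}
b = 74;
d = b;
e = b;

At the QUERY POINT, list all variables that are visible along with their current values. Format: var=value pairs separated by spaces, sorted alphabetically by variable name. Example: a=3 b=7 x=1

Answer: b=82 c=85 d=98 e=7 f=7

Derivation:
Step 1: enter scope (depth=1)
Step 2: declare d=82 at depth 1
Step 3: declare b=(read d)=82 at depth 1
Step 4: declare c=85 at depth 1
Step 5: declare d=98 at depth 1
Step 6: declare f=7 at depth 1
Step 7: declare e=(read f)=7 at depth 1
Visible at query point: b=82 c=85 d=98 e=7 f=7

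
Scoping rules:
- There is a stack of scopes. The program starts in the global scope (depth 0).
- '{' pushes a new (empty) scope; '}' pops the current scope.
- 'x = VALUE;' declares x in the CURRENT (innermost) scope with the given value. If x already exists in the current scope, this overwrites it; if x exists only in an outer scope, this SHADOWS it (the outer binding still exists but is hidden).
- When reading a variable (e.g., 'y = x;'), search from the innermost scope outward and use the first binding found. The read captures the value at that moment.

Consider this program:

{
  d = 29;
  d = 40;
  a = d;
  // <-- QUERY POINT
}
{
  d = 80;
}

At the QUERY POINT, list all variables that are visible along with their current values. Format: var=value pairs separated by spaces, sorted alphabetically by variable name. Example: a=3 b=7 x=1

Answer: a=40 d=40

Derivation:
Step 1: enter scope (depth=1)
Step 2: declare d=29 at depth 1
Step 3: declare d=40 at depth 1
Step 4: declare a=(read d)=40 at depth 1
Visible at query point: a=40 d=40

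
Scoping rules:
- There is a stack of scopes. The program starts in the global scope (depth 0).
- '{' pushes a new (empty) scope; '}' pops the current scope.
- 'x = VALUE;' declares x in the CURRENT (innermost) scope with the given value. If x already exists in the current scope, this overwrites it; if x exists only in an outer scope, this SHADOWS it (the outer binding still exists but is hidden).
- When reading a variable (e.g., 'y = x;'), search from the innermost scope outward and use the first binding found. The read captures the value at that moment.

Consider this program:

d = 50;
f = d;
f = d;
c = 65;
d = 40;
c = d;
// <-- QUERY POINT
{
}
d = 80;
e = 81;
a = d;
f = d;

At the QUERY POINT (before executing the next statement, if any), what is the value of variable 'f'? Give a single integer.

Answer: 50

Derivation:
Step 1: declare d=50 at depth 0
Step 2: declare f=(read d)=50 at depth 0
Step 3: declare f=(read d)=50 at depth 0
Step 4: declare c=65 at depth 0
Step 5: declare d=40 at depth 0
Step 6: declare c=(read d)=40 at depth 0
Visible at query point: c=40 d=40 f=50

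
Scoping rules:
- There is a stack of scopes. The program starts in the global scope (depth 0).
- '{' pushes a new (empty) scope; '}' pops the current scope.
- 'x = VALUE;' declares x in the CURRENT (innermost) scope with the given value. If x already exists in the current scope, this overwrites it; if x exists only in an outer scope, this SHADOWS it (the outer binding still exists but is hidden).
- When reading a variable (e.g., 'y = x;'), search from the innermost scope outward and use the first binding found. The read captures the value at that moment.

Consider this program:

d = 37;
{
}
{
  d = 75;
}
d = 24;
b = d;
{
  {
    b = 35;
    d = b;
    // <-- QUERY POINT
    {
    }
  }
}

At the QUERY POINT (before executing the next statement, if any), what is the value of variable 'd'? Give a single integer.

Answer: 35

Derivation:
Step 1: declare d=37 at depth 0
Step 2: enter scope (depth=1)
Step 3: exit scope (depth=0)
Step 4: enter scope (depth=1)
Step 5: declare d=75 at depth 1
Step 6: exit scope (depth=0)
Step 7: declare d=24 at depth 0
Step 8: declare b=(read d)=24 at depth 0
Step 9: enter scope (depth=1)
Step 10: enter scope (depth=2)
Step 11: declare b=35 at depth 2
Step 12: declare d=(read b)=35 at depth 2
Visible at query point: b=35 d=35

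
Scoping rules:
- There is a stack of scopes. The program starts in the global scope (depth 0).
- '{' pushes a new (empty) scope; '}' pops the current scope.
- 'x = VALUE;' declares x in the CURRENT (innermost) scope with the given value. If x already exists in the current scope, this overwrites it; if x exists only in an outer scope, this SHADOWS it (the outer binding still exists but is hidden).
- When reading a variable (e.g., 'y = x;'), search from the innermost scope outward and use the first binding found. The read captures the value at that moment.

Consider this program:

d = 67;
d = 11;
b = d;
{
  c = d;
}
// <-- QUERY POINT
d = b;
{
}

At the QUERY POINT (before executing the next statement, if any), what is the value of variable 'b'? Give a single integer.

Answer: 11

Derivation:
Step 1: declare d=67 at depth 0
Step 2: declare d=11 at depth 0
Step 3: declare b=(read d)=11 at depth 0
Step 4: enter scope (depth=1)
Step 5: declare c=(read d)=11 at depth 1
Step 6: exit scope (depth=0)
Visible at query point: b=11 d=11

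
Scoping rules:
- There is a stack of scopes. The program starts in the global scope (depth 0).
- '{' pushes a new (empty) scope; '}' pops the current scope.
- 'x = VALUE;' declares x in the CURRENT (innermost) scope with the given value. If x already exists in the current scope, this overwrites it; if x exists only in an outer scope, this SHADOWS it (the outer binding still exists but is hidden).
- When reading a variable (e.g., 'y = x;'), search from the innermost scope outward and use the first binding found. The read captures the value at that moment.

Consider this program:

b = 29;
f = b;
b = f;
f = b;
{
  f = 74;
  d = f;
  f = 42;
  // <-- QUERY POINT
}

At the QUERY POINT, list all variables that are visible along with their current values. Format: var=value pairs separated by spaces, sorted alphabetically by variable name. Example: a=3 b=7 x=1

Answer: b=29 d=74 f=42

Derivation:
Step 1: declare b=29 at depth 0
Step 2: declare f=(read b)=29 at depth 0
Step 3: declare b=(read f)=29 at depth 0
Step 4: declare f=(read b)=29 at depth 0
Step 5: enter scope (depth=1)
Step 6: declare f=74 at depth 1
Step 7: declare d=(read f)=74 at depth 1
Step 8: declare f=42 at depth 1
Visible at query point: b=29 d=74 f=42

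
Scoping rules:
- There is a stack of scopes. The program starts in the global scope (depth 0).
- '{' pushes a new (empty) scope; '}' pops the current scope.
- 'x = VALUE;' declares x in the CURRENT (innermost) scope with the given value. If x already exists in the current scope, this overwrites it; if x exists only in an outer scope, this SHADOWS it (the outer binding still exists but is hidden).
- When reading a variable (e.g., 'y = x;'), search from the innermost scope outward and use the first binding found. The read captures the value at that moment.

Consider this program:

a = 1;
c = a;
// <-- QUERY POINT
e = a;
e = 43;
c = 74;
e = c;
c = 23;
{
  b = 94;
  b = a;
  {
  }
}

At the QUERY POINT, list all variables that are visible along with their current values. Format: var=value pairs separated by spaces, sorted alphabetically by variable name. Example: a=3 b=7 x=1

Step 1: declare a=1 at depth 0
Step 2: declare c=(read a)=1 at depth 0
Visible at query point: a=1 c=1

Answer: a=1 c=1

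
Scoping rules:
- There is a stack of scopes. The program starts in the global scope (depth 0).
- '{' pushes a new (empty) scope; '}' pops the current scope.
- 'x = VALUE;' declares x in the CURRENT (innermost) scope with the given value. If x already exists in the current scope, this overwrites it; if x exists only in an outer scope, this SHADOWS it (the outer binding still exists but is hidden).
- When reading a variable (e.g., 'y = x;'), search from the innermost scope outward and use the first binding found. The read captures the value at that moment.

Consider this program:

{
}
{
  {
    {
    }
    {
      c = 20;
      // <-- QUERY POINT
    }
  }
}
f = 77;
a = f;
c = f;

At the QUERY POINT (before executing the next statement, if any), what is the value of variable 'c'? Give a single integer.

Step 1: enter scope (depth=1)
Step 2: exit scope (depth=0)
Step 3: enter scope (depth=1)
Step 4: enter scope (depth=2)
Step 5: enter scope (depth=3)
Step 6: exit scope (depth=2)
Step 7: enter scope (depth=3)
Step 8: declare c=20 at depth 3
Visible at query point: c=20

Answer: 20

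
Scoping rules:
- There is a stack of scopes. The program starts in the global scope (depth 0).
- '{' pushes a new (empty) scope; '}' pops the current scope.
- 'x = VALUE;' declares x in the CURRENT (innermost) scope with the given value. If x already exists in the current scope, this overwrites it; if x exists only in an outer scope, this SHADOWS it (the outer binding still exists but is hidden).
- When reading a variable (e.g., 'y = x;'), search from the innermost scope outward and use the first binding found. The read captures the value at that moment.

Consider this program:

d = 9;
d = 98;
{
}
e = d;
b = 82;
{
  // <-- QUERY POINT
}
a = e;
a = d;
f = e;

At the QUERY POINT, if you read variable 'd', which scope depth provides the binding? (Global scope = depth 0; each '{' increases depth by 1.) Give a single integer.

Answer: 0

Derivation:
Step 1: declare d=9 at depth 0
Step 2: declare d=98 at depth 0
Step 3: enter scope (depth=1)
Step 4: exit scope (depth=0)
Step 5: declare e=(read d)=98 at depth 0
Step 6: declare b=82 at depth 0
Step 7: enter scope (depth=1)
Visible at query point: b=82 d=98 e=98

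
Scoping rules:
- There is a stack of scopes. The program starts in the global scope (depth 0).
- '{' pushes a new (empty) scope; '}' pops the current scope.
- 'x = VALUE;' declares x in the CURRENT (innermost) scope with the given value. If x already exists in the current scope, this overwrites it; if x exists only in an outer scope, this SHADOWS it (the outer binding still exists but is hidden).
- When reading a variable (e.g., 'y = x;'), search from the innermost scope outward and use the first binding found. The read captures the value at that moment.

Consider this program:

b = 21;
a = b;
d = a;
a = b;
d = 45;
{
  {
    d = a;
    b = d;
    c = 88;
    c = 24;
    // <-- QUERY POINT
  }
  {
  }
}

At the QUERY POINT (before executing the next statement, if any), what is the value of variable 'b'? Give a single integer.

Answer: 21

Derivation:
Step 1: declare b=21 at depth 0
Step 2: declare a=(read b)=21 at depth 0
Step 3: declare d=(read a)=21 at depth 0
Step 4: declare a=(read b)=21 at depth 0
Step 5: declare d=45 at depth 0
Step 6: enter scope (depth=1)
Step 7: enter scope (depth=2)
Step 8: declare d=(read a)=21 at depth 2
Step 9: declare b=(read d)=21 at depth 2
Step 10: declare c=88 at depth 2
Step 11: declare c=24 at depth 2
Visible at query point: a=21 b=21 c=24 d=21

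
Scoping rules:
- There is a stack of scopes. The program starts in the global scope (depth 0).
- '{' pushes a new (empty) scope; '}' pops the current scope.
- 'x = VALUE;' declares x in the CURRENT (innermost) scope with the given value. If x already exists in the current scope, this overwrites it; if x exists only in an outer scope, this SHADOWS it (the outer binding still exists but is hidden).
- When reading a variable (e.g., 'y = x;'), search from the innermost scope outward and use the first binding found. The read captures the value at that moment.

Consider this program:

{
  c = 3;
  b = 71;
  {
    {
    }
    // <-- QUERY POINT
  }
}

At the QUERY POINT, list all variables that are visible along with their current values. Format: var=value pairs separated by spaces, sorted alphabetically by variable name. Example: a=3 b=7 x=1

Answer: b=71 c=3

Derivation:
Step 1: enter scope (depth=1)
Step 2: declare c=3 at depth 1
Step 3: declare b=71 at depth 1
Step 4: enter scope (depth=2)
Step 5: enter scope (depth=3)
Step 6: exit scope (depth=2)
Visible at query point: b=71 c=3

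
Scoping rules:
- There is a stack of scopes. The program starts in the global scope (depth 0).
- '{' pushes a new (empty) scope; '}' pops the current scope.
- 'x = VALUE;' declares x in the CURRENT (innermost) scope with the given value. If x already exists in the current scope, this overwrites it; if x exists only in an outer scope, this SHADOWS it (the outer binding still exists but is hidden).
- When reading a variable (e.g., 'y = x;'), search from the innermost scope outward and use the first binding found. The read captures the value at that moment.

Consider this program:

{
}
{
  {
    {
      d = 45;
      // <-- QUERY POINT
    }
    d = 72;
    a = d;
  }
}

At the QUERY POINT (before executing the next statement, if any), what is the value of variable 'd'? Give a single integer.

Step 1: enter scope (depth=1)
Step 2: exit scope (depth=0)
Step 3: enter scope (depth=1)
Step 4: enter scope (depth=2)
Step 5: enter scope (depth=3)
Step 6: declare d=45 at depth 3
Visible at query point: d=45

Answer: 45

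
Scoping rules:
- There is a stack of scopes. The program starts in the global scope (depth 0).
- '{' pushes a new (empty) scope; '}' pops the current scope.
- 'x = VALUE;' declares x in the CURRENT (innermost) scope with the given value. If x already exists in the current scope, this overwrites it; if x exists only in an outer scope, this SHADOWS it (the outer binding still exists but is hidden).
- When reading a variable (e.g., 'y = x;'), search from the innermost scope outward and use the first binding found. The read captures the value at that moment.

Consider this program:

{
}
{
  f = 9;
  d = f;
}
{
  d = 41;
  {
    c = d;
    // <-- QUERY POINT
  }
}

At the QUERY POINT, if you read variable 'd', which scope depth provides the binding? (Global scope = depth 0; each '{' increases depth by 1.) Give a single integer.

Step 1: enter scope (depth=1)
Step 2: exit scope (depth=0)
Step 3: enter scope (depth=1)
Step 4: declare f=9 at depth 1
Step 5: declare d=(read f)=9 at depth 1
Step 6: exit scope (depth=0)
Step 7: enter scope (depth=1)
Step 8: declare d=41 at depth 1
Step 9: enter scope (depth=2)
Step 10: declare c=(read d)=41 at depth 2
Visible at query point: c=41 d=41

Answer: 1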